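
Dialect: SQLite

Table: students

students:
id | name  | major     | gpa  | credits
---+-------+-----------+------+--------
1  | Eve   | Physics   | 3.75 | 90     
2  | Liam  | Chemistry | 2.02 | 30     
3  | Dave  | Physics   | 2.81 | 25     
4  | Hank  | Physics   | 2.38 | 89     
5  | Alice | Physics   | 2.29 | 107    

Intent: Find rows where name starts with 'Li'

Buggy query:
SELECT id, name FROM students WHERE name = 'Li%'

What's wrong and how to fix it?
Bug: '=' compares the literal string including the % character; pattern matching needs LIKE

Fix: Use LIKE for wildcard pattern matching

Corrected query:
SELECT id, name FROM students WHERE name LIKE 'Li%'

Result:
id | name
---+-----
2  | Liam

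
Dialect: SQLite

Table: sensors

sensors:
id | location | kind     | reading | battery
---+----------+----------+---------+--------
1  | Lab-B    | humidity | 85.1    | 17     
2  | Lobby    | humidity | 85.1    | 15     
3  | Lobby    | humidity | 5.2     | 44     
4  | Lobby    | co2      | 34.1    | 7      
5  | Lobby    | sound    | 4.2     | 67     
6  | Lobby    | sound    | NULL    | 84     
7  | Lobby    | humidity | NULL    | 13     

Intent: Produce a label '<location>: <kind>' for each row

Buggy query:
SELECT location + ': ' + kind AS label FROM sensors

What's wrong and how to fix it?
Bug: SQLite uses || for string concatenation; + coerces text to numbers (yielding 0)

Fix: Replace + with || to concatenate text

Corrected query:
SELECT location || ': ' || kind AS label FROM sensors

Result:
label          
---------------
Lab-B: humidity
Lobby: humidity
Lobby: humidity
Lobby: co2     
Lobby: sound   
Lobby: sound   
Lobby: humidity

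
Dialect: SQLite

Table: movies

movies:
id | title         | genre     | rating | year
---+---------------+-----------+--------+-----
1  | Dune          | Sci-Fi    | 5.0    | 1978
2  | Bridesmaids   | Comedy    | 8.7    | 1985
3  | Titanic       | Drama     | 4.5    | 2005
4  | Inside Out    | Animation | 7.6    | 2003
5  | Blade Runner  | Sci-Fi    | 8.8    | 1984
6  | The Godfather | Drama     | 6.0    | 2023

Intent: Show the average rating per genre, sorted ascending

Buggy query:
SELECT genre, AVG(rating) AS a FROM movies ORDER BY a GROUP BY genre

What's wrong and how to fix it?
Bug: ORDER BY appears before GROUP BY; SQL clause order requires GROUP BY first

Fix: Reorder: SELECT … FROM … GROUP BY … ORDER BY …

Corrected query:
SELECT genre, AVG(rating) AS a FROM movies GROUP BY genre ORDER BY a

Result:
genre     | a   
----------+-----
Drama     | 5.25
Sci-Fi    | 6.9 
Animation | 7.6 
Comedy    | 8.7 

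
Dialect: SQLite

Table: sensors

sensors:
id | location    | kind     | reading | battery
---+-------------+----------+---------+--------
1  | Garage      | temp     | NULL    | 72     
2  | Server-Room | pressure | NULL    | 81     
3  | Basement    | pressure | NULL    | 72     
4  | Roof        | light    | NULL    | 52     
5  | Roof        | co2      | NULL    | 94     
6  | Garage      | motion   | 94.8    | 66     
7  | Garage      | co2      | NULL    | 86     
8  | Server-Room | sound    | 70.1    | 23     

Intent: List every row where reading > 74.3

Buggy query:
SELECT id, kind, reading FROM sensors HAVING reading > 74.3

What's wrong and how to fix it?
Bug: This is a non-aggregate query (no GROUP BY, no aggregates), so in SQLite the HAVING clause is invalid here; a row-level condition belongs in WHERE

Fix: Use WHERE for row-level filtering

Corrected query:
SELECT id, kind, reading FROM sensors WHERE reading > 74.3

Result:
id | kind   | reading
---+--------+--------
6  | motion | 94.8   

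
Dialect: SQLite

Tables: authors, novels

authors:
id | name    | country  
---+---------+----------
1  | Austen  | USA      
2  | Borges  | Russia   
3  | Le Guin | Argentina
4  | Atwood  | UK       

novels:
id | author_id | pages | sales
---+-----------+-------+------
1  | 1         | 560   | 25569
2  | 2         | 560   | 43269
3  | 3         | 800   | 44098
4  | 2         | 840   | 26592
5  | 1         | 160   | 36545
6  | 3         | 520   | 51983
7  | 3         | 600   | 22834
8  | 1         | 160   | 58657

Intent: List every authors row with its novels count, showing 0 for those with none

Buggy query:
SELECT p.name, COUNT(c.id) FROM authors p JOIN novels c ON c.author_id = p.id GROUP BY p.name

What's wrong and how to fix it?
Bug: An inner join excludes parents with zero children

Fix: Switch to LEFT JOIN to retain unmatched parent rows

Corrected query:
SELECT p.name, COUNT(c.id) FROM authors p LEFT JOIN novels c ON c.author_id = p.id GROUP BY p.name

Result:
name    | COUNT(c.id)
--------+------------
Atwood  | 0          
Austen  | 3          
Borges  | 2          
Le Guin | 3          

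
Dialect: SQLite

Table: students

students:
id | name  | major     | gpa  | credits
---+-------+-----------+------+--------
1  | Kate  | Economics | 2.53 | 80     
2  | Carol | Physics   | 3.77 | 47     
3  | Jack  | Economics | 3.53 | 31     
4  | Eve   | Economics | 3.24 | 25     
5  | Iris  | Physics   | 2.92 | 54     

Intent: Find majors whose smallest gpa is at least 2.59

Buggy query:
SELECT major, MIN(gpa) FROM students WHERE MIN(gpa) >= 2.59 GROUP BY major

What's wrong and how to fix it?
Bug: MIN() in WHERE is a misuse of aggregate

Fix: Use HAVING for the per-group MIN condition

Corrected query:
SELECT major, MIN(gpa) FROM students GROUP BY major HAVING MIN(gpa) >= 2.59

Result:
major   | MIN(gpa)
--------+---------
Physics | 2.92    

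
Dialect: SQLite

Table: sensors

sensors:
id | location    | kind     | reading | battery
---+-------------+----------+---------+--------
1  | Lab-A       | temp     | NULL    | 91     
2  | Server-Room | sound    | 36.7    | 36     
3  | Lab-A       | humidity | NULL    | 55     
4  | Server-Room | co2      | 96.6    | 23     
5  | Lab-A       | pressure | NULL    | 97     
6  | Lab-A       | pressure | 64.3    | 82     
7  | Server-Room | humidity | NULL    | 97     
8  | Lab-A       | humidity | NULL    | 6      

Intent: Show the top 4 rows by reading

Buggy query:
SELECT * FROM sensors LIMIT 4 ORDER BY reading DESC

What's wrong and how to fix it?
Bug: LIMIT must come after ORDER BY

Fix: Swap the clauses: ORDER BY first, then LIMIT

Corrected query:
SELECT * FROM sensors ORDER BY reading DESC LIMIT 4

Result:
id | location    | kind     | reading | battery
---+-------------+----------+---------+--------
4  | Server-Room | co2      | 96.6    | 23     
6  | Lab-A       | pressure | 64.3    | 82     
2  | Server-Room | sound    | 36.7    | 36     
1  | Lab-A       | temp     | NULL    | 91     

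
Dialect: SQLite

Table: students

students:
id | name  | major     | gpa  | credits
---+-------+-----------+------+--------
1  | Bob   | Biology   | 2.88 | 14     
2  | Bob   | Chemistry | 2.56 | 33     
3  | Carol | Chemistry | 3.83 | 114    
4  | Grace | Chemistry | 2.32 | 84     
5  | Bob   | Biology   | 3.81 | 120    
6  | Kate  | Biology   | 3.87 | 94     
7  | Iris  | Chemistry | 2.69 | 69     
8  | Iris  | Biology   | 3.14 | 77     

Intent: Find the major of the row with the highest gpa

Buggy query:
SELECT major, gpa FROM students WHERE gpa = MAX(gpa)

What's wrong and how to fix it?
Bug: WHERE is evaluated per row; an aggregate over the whole table isn't defined there

Fix: Wrap MAX in a scalar subquery so WHERE compares against a single value

Corrected query:
SELECT major, gpa FROM students WHERE gpa = (SELECT MAX(gpa) FROM students)

Result:
major   | gpa 
--------+-----
Biology | 3.87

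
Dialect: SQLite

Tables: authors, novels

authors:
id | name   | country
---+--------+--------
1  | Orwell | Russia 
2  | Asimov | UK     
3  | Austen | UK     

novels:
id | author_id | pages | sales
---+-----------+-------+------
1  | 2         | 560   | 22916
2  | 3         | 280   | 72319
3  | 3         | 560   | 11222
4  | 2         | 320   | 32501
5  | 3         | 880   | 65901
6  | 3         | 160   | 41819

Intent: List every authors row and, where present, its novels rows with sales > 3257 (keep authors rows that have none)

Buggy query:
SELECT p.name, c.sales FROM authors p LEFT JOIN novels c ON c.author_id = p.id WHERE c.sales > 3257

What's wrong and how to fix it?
Bug: A WHERE condition on the right-hand table after LEFT JOIN drops unmatched parents

Fix: Put 'c.sales > 3257' in the JOIN's ON clause instead of WHERE

Corrected query:
SELECT p.name, c.sales FROM authors p LEFT JOIN novels c ON c.author_id = p.id AND c.sales > 3257

Result:
name   | sales
-------+------
Orwell | NULL 
Asimov | 22916
Asimov | 32501
Austen | 11222
Austen | 41819
Austen | 65901
Austen | 72319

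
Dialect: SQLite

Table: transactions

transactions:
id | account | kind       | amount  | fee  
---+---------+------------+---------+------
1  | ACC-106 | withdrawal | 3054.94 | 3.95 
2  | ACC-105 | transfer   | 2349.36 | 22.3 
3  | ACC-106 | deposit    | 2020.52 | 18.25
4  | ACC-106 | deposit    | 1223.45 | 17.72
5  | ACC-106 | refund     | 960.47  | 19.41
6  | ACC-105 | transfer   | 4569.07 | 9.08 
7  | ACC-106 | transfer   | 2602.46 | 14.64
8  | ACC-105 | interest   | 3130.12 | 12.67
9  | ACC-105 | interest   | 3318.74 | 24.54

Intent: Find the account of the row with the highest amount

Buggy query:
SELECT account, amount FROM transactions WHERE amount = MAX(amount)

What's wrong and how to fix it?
Bug: MAX(amount) is an aggregate and cannot be used directly in WHERE

Fix: Wrap MAX in a scalar subquery so WHERE compares against a single value

Corrected query:
SELECT account, amount FROM transactions WHERE amount = (SELECT MAX(amount) FROM transactions)

Result:
account | amount 
--------+--------
ACC-105 | 4569.07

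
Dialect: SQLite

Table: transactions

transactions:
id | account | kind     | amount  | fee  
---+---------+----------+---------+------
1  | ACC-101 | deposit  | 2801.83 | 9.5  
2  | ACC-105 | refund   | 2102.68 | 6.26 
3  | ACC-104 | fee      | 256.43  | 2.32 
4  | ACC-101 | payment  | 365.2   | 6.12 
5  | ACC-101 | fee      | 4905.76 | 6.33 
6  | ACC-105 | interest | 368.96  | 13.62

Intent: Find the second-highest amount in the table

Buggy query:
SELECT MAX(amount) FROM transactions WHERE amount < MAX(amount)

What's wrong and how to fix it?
Bug: MAX(amount) on the right of the comparison is an aggregate-in-WHERE error

Fix: Put the inner MAX in a scalar subquery

Corrected query:
SELECT MAX(amount) FROM transactions WHERE amount < (SELECT MAX(amount) FROM transactions)

Result:
MAX(amount)
-----------
2801.83    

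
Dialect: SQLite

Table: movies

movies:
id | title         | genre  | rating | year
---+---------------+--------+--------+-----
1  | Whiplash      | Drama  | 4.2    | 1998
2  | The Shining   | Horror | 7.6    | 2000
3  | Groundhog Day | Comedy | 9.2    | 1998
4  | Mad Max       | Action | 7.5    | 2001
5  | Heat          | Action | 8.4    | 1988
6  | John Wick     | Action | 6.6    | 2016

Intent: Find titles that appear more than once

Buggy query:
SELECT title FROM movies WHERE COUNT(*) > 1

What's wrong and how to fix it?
Bug: COUNT(*) is an aggregate and cannot be used in WHERE

Fix: Group first, then use HAVING for the count condition

Corrected query:
SELECT title FROM movies GROUP BY title HAVING COUNT(*) > 1

Result:
(no rows)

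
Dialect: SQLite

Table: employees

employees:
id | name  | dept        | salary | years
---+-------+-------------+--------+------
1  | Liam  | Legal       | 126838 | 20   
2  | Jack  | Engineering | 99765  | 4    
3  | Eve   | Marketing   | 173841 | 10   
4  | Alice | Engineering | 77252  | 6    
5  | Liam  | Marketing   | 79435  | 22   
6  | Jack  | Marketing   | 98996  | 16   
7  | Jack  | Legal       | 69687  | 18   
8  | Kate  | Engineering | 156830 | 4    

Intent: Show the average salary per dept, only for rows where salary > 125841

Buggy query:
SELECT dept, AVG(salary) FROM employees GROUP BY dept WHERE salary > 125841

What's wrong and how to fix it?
Bug: Row-level WHERE must come before GROUP BY in the clause order

Fix: Move the WHERE clause before GROUP BY

Corrected query:
SELECT dept, AVG(salary) FROM employees WHERE salary > 125841 GROUP BY dept

Result:
dept        | AVG(salary)
------------+------------
Engineering | 156830     
Legal       | 126838     
Marketing   | 173841     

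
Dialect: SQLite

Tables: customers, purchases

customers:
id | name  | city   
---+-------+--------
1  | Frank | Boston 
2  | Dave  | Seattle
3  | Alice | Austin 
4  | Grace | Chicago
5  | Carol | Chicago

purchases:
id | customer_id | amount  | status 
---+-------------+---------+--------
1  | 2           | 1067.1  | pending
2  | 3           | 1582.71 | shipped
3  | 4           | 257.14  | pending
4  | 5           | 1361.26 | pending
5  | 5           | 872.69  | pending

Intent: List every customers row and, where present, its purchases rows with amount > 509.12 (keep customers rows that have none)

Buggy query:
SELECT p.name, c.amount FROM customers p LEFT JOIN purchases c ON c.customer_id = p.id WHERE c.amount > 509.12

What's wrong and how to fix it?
Bug: Filtering c.amount in WHERE discards the NULL rows produced by LEFT JOIN, turning it into an inner join

Fix: Put 'c.amount > 509.12' in the JOIN's ON clause instead of WHERE

Corrected query:
SELECT p.name, c.amount FROM customers p LEFT JOIN purchases c ON c.customer_id = p.id AND c.amount > 509.12

Result:
name  | amount 
------+--------
Frank | NULL   
Dave  | 1067.1 
Alice | 1582.71
Grace | NULL   
Carol | 872.69 
Carol | 1361.26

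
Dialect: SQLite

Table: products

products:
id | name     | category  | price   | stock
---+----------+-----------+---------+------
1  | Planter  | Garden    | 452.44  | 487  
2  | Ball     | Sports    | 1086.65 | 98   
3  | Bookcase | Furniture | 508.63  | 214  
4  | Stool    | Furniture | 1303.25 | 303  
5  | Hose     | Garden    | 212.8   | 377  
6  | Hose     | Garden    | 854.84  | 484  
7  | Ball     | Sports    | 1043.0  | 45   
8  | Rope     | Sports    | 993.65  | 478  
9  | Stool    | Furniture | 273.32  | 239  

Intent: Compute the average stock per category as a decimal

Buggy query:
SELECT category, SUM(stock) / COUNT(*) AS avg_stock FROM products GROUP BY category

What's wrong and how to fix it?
Bug: Both operands are integers, so '/' performs integer division and truncates

Fix: Cast one side to REAL so the division keeps the fractional part

Corrected query:
SELECT category, SUM(stock) * 1.0 / COUNT(*) AS avg_stock FROM products GROUP BY category

Result:
category  | avg_stock 
----------+-----------
Furniture | 252       
Garden    | 449.333333
Sports    | 207       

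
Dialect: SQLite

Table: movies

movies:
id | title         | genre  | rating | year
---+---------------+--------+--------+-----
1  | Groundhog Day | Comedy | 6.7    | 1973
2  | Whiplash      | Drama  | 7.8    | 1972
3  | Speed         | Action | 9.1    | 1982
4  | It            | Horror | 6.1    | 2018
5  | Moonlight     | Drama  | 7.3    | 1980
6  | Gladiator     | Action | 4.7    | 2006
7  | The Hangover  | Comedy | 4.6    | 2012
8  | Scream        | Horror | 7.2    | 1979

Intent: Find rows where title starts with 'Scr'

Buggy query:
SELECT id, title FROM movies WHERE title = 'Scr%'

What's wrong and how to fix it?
Bug: '=' compares the literal string including the % character; pattern matching needs LIKE

Fix: Use LIKE for wildcard pattern matching

Corrected query:
SELECT id, title FROM movies WHERE title LIKE 'Scr%'

Result:
id | title 
---+-------
8  | Scream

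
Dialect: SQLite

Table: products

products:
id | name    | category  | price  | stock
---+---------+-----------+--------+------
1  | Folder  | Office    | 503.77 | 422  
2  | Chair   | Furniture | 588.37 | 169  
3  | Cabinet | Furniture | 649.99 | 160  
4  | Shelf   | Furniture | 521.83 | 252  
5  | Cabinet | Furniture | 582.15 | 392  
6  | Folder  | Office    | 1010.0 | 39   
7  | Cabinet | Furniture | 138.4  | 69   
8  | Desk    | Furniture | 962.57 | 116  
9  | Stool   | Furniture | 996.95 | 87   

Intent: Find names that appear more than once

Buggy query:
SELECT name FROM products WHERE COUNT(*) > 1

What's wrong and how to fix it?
Bug: WHERE can't reference COUNT(*); aggregates are computed after WHERE

Fix: GROUP BY name, then filter groups with HAVING COUNT(*) > 1

Corrected query:
SELECT name FROM products GROUP BY name HAVING COUNT(*) > 1

Result:
name   
-------
Cabinet
Folder 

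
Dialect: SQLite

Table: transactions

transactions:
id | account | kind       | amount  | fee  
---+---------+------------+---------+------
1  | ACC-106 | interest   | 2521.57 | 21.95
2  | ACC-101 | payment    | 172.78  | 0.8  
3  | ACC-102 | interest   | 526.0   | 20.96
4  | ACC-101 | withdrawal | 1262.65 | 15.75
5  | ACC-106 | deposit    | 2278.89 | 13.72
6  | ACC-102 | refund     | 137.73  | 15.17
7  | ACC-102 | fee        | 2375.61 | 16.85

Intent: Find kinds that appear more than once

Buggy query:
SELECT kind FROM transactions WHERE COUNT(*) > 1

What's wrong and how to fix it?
Bug: COUNT(*) is an aggregate and cannot be used in WHERE

Fix: GROUP BY kind, then filter groups with HAVING COUNT(*) > 1

Corrected query:
SELECT kind FROM transactions GROUP BY kind HAVING COUNT(*) > 1

Result:
kind    
--------
interest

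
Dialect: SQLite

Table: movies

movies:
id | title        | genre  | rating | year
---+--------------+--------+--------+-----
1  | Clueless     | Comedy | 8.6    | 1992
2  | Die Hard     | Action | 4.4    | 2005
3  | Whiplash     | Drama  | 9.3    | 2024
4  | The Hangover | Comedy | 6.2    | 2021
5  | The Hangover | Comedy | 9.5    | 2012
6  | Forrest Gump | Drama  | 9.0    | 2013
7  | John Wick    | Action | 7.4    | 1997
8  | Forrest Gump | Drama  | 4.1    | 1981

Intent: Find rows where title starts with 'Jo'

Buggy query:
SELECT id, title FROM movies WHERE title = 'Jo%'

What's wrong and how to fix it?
Bug: '=' compares the literal string including the % character; pattern matching needs LIKE

Fix: Replace '=' with LIKE so 'Jo%' is treated as a pattern

Corrected query:
SELECT id, title FROM movies WHERE title LIKE 'Jo%'

Result:
id | title    
---+----------
7  | John Wick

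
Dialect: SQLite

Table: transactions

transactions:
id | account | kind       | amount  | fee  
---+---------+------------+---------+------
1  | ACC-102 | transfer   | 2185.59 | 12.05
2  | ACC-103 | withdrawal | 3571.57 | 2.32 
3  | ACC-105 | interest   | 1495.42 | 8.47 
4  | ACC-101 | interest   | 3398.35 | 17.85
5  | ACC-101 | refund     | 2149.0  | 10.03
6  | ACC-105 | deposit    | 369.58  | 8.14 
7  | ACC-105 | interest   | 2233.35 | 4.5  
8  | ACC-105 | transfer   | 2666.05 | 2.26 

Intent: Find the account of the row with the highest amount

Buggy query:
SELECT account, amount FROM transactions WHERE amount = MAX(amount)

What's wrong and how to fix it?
Bug: WHERE is evaluated per row; an aggregate over the whole table isn't defined there

Fix: Use a subquery: WHERE amount = (SELECT MAX(amount) FROM transactions)

Corrected query:
SELECT account, amount FROM transactions WHERE amount = (SELECT MAX(amount) FROM transactions)

Result:
account | amount 
--------+--------
ACC-103 | 3571.57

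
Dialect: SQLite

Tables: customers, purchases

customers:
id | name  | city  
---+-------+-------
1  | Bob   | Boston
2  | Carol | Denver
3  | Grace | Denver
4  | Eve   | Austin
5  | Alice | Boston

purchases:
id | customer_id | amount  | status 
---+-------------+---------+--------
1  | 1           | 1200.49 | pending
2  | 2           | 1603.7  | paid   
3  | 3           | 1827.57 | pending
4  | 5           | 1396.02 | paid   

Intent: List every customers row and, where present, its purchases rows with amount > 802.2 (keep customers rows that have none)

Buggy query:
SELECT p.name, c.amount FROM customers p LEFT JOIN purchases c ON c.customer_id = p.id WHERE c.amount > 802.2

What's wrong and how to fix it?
Bug: A WHERE condition on the right-hand table after LEFT JOIN drops unmatched parents

Fix: Move the right-table condition into the ON clause so unmatched parents are kept

Corrected query:
SELECT p.name, c.amount FROM customers p LEFT JOIN purchases c ON c.customer_id = p.id AND c.amount > 802.2

Result:
name  | amount 
------+--------
Bob   | 1200.49
Carol | 1603.7 
Grace | 1827.57
Eve   | NULL   
Alice | 1396.02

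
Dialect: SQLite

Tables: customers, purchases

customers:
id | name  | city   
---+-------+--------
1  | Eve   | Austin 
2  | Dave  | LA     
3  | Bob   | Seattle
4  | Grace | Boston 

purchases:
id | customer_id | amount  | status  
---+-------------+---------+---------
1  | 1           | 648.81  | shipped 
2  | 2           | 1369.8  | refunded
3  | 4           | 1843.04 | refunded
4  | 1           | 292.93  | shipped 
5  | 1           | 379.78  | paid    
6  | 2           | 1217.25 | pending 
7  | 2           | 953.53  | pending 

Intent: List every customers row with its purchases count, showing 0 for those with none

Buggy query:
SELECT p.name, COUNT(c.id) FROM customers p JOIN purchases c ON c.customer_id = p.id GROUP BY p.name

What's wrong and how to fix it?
Bug: INNER JOIN drops customers rows that have no matching purchases rows

Fix: Use LEFT JOIN so parents without children still appear (COUNT(c.id) gives 0)

Corrected query:
SELECT p.name, COUNT(c.id) FROM customers p LEFT JOIN purchases c ON c.customer_id = p.id GROUP BY p.name

Result:
name  | COUNT(c.id)
------+------------
Bob   | 0          
Dave  | 3          
Eve   | 3          
Grace | 1          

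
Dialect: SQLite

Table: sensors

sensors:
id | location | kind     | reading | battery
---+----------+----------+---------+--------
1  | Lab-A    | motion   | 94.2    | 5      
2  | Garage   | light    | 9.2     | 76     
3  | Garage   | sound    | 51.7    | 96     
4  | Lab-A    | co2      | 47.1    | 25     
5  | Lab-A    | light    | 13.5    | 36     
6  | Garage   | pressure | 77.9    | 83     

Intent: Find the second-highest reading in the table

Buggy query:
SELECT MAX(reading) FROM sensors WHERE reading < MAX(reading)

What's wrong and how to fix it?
Bug: MAX(reading) on the right of the comparison is an aggregate-in-WHERE error

Fix: Put the inner MAX in a scalar subquery

Corrected query:
SELECT MAX(reading) FROM sensors WHERE reading < (SELECT MAX(reading) FROM sensors)

Result:
MAX(reading)
------------
77.9        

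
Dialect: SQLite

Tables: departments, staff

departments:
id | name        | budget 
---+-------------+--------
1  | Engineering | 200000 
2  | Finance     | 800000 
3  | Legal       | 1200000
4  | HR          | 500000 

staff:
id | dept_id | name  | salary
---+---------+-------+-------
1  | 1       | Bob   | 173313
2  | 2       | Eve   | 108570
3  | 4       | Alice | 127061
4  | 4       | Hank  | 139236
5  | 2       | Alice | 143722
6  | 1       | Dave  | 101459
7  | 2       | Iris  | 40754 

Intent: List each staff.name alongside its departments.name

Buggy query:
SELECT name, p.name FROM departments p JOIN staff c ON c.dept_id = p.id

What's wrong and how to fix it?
Bug: 'name' exists in both joined tables, so the database can't tell which one is meant

Fix: Prefix ambiguous columns with the table alias

Corrected query:
SELECT c.name, p.name FROM departments p JOIN staff c ON c.dept_id = p.id

Result:
name  | name       
------+------------
Bob   | Engineering
Eve   | Finance    
Alice | HR         
Hank  | HR         
Alice | Finance    
Dave  | Engineering
Iris  | Finance    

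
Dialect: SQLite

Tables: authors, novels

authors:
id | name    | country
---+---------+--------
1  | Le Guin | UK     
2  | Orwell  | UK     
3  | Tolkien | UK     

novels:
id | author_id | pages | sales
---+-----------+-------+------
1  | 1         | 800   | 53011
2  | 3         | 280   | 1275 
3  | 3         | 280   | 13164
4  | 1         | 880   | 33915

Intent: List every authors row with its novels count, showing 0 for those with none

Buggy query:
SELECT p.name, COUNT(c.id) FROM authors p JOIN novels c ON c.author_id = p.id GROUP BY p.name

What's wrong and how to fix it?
Bug: INNER JOIN drops authors rows that have no matching novels rows

Fix: Switch to LEFT JOIN to retain unmatched parent rows

Corrected query:
SELECT p.name, COUNT(c.id) FROM authors p LEFT JOIN novels c ON c.author_id = p.id GROUP BY p.name

Result:
name    | COUNT(c.id)
--------+------------
Le Guin | 2          
Orwell  | 0          
Tolkien | 2          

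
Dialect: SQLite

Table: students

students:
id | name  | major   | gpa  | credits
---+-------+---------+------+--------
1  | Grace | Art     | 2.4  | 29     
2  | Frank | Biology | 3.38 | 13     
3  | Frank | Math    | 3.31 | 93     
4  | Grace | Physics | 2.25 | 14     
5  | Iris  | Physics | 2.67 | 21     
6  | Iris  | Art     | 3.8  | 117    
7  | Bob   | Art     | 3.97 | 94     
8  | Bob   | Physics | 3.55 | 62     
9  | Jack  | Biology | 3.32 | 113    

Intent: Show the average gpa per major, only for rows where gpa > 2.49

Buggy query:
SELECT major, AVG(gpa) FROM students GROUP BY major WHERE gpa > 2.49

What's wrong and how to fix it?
Bug: WHERE cannot follow GROUP BY

Fix: Move the WHERE clause before GROUP BY

Corrected query:
SELECT major, AVG(gpa) FROM students WHERE gpa > 2.49 GROUP BY major

Result:
major   | AVG(gpa)
--------+---------
Art     | 3.885   
Biology | 3.35    
Math    | 3.31    
Physics | 3.11    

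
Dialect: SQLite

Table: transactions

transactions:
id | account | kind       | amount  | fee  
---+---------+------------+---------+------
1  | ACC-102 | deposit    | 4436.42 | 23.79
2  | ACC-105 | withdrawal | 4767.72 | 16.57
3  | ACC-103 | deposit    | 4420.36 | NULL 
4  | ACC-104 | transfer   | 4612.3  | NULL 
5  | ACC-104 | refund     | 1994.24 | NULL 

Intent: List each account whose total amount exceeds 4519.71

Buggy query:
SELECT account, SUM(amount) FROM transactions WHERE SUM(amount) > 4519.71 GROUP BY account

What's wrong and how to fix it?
Bug: SUM(amount) is an aggregate, but WHERE filters rows before aggregation

Fix: Move the aggregate condition to a HAVING clause

Corrected query:
SELECT account, SUM(amount) FROM transactions GROUP BY account HAVING SUM(amount) > 4519.71

Result:
account | SUM(amount)
--------+------------
ACC-104 | 6606.54    
ACC-105 | 4767.72    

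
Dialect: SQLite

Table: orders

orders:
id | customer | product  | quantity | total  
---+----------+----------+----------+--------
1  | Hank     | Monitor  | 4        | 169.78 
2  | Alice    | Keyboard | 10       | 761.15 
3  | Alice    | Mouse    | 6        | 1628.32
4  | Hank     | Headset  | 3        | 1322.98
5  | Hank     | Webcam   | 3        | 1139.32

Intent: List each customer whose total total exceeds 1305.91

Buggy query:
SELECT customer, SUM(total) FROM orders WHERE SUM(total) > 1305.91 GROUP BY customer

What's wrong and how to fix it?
Bug: WHERE runs before GROUP BY, so aggregates aren't available there

Fix: Move the aggregate condition to a HAVING clause

Corrected query:
SELECT customer, SUM(total) FROM orders GROUP BY customer HAVING SUM(total) > 1305.91

Result:
customer | SUM(total)
---------+-----------
Alice    | 2389.47   
Hank     | 2632.08   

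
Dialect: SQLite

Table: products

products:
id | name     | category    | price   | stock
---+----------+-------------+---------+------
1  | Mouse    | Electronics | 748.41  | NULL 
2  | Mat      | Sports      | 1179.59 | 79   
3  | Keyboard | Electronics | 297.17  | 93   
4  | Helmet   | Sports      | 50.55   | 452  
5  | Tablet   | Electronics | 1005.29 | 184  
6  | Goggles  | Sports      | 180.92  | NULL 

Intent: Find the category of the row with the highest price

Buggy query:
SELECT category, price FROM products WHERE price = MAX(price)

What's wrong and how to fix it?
Bug: MAX(price) is an aggregate and cannot be used directly in WHERE

Fix: Use a subquery: WHERE price = (SELECT MAX(price) FROM products)

Corrected query:
SELECT category, price FROM products WHERE price = (SELECT MAX(price) FROM products)

Result:
category | price  
---------+--------
Sports   | 1179.59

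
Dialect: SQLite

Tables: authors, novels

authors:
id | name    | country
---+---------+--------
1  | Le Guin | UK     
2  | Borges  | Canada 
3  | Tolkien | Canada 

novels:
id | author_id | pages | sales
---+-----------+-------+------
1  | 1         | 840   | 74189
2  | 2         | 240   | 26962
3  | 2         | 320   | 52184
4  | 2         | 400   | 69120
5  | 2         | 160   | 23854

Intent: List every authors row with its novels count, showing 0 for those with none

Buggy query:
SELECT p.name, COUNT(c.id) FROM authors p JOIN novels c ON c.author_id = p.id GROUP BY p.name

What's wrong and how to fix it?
Bug: An inner join excludes parents with zero children

Fix: Switch to LEFT JOIN to retain unmatched parent rows

Corrected query:
SELECT p.name, COUNT(c.id) FROM authors p LEFT JOIN novels c ON c.author_id = p.id GROUP BY p.name

Result:
name    | COUNT(c.id)
--------+------------
Borges  | 4          
Le Guin | 1          
Tolkien | 0          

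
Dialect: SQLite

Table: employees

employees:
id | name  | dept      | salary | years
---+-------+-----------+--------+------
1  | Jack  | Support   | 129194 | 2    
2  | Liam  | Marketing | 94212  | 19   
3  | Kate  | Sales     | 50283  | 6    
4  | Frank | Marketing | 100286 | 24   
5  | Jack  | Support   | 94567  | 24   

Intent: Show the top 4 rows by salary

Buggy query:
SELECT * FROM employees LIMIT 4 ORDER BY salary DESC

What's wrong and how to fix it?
Bug: LIMIT must come after ORDER BY

Fix: Sort with ORDER BY, then apply LIMIT

Corrected query:
SELECT * FROM employees ORDER BY salary DESC LIMIT 4

Result:
id | name  | dept      | salary | years
---+-------+-----------+--------+------
1  | Jack  | Support   | 129194 | 2    
4  | Frank | Marketing | 100286 | 24   
5  | Jack  | Support   | 94567  | 24   
2  | Liam  | Marketing | 94212  | 19   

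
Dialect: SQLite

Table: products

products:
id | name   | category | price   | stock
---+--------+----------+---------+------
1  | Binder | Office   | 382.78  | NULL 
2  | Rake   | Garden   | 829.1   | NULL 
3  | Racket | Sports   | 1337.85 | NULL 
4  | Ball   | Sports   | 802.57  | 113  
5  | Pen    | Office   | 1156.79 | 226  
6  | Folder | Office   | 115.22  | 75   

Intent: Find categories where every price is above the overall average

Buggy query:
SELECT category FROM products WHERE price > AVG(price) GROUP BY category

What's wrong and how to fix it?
Bug: WHERE evaluates per row before aggregation, so AVG() is unavailable

Fix: Use a subquery for AVG and a HAVING MIN(...) filter so the condition holds for every row in the group

Corrected query:
SELECT category FROM products GROUP BY category HAVING MIN(price) > (SELECT AVG(price) FROM products)

Result:
category
--------
Garden  
Sports  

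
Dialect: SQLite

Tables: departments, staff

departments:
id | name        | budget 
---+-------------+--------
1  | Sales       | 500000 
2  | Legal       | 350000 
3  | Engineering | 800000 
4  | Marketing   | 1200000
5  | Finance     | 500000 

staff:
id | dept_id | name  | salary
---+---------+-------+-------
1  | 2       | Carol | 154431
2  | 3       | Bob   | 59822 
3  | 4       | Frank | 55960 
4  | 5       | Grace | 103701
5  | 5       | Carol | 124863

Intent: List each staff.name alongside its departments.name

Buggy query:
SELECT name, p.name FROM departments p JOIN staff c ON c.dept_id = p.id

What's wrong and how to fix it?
Bug: Both tables have a 'name' column; the unqualified reference is ambiguous

Fix: Prefix ambiguous columns with the table alias

Corrected query:
SELECT c.name, p.name FROM departments p JOIN staff c ON c.dept_id = p.id

Result:
name  | name       
------+------------
Carol | Legal      
Bob   | Engineering
Frank | Marketing  
Grace | Finance    
Carol | Finance    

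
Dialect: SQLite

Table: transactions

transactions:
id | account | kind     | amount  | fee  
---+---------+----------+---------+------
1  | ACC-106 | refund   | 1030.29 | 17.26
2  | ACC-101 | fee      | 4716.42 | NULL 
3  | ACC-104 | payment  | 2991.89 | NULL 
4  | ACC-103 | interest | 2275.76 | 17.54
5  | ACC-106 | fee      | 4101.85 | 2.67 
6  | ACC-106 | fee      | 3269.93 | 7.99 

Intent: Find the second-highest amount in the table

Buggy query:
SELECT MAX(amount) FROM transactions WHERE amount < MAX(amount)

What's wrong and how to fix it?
Bug: MAX(amount) on the right of the comparison is an aggregate-in-WHERE error

Fix: Compute the overall MAX in a subquery, then take MAX of rows below it

Corrected query:
SELECT MAX(amount) FROM transactions WHERE amount < (SELECT MAX(amount) FROM transactions)

Result:
MAX(amount)
-----------
4101.85    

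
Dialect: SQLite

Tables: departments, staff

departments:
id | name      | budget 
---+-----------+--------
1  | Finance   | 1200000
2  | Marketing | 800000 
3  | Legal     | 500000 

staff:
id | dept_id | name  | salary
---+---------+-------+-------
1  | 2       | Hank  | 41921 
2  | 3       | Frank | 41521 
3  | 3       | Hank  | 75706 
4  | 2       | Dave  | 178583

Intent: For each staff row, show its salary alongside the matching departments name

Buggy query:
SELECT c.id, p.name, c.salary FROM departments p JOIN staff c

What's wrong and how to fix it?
Bug: JOIN with no ON clause produces a cartesian product; every staff row pairs with every departments row

Fix: Specify the join condition linking the foreign key to the parent id

Corrected query:
SELECT c.id, p.name, c.salary FROM departments p JOIN staff c ON c.dept_id = p.id

Result:
id | name      | salary
---+-----------+-------
1  | Marketing | 41921 
2  | Legal     | 41521 
3  | Legal     | 75706 
4  | Marketing | 178583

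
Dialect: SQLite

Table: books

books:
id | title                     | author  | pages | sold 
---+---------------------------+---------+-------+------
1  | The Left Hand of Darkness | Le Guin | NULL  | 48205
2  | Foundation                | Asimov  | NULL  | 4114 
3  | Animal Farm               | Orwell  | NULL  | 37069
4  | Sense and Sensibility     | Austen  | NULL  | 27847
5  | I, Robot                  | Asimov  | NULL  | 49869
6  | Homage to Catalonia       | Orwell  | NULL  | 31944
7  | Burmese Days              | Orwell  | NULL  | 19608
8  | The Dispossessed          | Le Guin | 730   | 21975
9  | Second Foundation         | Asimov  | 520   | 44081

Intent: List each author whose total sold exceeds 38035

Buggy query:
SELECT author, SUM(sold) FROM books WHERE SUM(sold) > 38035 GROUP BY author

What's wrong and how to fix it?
Bug: WHERE runs before GROUP BY, so aggregates aren't available there

Fix: Use HAVING (which filters groups after aggregation) instead of WHERE

Corrected query:
SELECT author, SUM(sold) FROM books GROUP BY author HAVING SUM(sold) > 38035

Result:
author  | SUM(sold)
--------+----------
Asimov  | 98064    
Le Guin | 70180    
Orwell  | 88621    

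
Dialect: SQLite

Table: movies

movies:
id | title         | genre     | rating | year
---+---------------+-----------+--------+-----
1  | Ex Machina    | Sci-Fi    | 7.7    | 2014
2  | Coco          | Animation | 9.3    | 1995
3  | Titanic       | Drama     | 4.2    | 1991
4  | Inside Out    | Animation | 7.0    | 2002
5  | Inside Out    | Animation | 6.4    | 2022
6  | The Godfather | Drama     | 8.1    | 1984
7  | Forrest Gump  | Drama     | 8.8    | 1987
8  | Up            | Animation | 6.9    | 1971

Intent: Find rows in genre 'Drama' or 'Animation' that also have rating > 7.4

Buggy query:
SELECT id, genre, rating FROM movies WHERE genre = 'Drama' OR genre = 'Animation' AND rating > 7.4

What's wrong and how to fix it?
Bug: AND binds tighter than OR, so this parses as genre = 'Drama' OR (genre = 'Animation' AND rating > 7.4)

Fix: Group the OR with parentheses (or use IN), then AND the threshold

Corrected query:
SELECT id, genre, rating FROM movies WHERE (genre = 'Drama' OR genre = 'Animation') AND rating > 7.4

Result:
id | genre     | rating
---+-----------+-------
2  | Animation | 9.3   
6  | Drama     | 8.1   
7  | Drama     | 8.8   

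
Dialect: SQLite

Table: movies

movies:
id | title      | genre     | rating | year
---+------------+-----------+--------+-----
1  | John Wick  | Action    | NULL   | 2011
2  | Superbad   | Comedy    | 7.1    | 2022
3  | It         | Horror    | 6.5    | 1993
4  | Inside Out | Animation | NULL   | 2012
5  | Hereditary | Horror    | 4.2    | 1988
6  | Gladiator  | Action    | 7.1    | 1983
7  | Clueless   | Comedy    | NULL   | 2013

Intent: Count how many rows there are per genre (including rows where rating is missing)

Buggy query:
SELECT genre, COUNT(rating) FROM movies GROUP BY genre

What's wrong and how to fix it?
Bug: COUNT(rating) skips NULLs, so groups with missing rating are undercounted

Fix: Replace COUNT(rating) with COUNT(*)

Corrected query:
SELECT genre, COUNT(*) FROM movies GROUP BY genre

Result:
genre     | COUNT(*)
----------+---------
Action    | 2       
Animation | 1       
Comedy    | 2       
Horror    | 2       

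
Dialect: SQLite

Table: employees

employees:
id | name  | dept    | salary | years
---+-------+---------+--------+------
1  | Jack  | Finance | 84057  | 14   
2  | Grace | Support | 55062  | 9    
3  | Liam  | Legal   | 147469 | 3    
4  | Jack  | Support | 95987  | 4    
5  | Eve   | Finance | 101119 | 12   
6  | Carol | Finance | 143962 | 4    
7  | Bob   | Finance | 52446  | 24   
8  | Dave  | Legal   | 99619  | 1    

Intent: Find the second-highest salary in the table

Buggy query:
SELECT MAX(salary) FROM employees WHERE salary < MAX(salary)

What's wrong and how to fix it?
Bug: MAX(salary) on the right of the comparison is an aggregate-in-WHERE error

Fix: Put the inner MAX in a scalar subquery

Corrected query:
SELECT MAX(salary) FROM employees WHERE salary < (SELECT MAX(salary) FROM employees)

Result:
MAX(salary)
-----------
143962     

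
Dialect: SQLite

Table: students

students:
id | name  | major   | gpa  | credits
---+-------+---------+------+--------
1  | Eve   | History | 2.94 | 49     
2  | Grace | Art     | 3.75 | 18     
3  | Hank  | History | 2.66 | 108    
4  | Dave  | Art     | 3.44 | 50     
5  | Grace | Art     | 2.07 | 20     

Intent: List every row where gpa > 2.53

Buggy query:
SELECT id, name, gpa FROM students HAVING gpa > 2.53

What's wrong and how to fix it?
Bug: This is a non-aggregate query (no GROUP BY, no aggregates), so in SQLite the HAVING clause is invalid here; a row-level condition belongs in WHERE

Fix: Use WHERE for row-level filtering

Corrected query:
SELECT id, name, gpa FROM students WHERE gpa > 2.53

Result:
id | name  | gpa 
---+-------+-----
1  | Eve   | 2.94
2  | Grace | 3.75
3  | Hank  | 2.66
4  | Dave  | 3.44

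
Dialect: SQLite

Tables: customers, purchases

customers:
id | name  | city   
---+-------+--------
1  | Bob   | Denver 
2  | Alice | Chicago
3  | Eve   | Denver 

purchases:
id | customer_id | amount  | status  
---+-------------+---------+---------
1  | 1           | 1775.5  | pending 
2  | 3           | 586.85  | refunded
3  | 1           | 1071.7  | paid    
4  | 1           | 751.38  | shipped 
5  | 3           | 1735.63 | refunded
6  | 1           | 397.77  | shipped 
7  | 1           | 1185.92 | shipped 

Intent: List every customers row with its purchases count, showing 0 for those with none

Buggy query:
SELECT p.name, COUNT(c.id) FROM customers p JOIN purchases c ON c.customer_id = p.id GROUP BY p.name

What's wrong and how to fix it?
Bug: An inner join excludes parents with zero children

Fix: Use LEFT JOIN so parents without children still appear (COUNT(c.id) gives 0)

Corrected query:
SELECT p.name, COUNT(c.id) FROM customers p LEFT JOIN purchases c ON c.customer_id = p.id GROUP BY p.name

Result:
name  | COUNT(c.id)
------+------------
Alice | 0          
Bob   | 5          
Eve   | 2          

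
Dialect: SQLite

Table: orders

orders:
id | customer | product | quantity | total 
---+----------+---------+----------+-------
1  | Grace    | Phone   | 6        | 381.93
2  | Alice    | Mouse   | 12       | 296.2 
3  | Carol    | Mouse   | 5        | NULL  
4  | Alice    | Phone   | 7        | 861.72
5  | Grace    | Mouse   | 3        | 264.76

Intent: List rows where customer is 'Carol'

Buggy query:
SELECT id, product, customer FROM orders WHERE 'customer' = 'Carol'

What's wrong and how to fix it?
Bug: Single quotes denote string literals in SQL; the column name is being compared as a constant string

Fix: Reference the column as customer without single quotes

Corrected query:
SELECT id, product, customer FROM orders WHERE customer = 'Carol'

Result:
id | product | customer
---+---------+---------
3  | Mouse   | Carol   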